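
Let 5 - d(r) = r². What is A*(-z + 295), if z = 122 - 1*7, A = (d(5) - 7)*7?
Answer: -34020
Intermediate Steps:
d(r) = 5 - r²
A = -189 (A = ((5 - 1*5²) - 7)*7 = ((5 - 1*25) - 7)*7 = ((5 - 25) - 7)*7 = (-20 - 7)*7 = -27*7 = -189)
z = 115 (z = 122 - 7 = 115)
A*(-z + 295) = -189*(-1*115 + 295) = -189*(-115 + 295) = -189*180 = -34020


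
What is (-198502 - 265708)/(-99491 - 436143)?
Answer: 232105/267817 ≈ 0.86666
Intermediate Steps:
(-198502 - 265708)/(-99491 - 436143) = -464210/(-535634) = -464210*(-1/535634) = 232105/267817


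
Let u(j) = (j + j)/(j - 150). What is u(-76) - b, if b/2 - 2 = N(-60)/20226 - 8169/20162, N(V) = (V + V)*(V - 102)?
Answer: -17047578629/3840084763 ≈ -4.4394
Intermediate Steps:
N(V) = 2*V*(-102 + V) (N(V) = (2*V)*(-102 + V) = 2*V*(-102 + V))
u(j) = 2*j/(-150 + j) (u(j) = (2*j)/(-150 + j) = 2*j/(-150 + j))
b = 173719385/33983051 (b = 4 + 2*((2*(-60)*(-102 - 60))/20226 - 8169/20162) = 4 + 2*((2*(-60)*(-162))*(1/20226) - 8169*1/20162) = 4 + 2*(19440*(1/20226) - 8169/20162) = 4 + 2*(3240/3371 - 8169/20162) = 4 + 2*(37787181/67966102) = 4 + 37787181/33983051 = 173719385/33983051 ≈ 5.1119)
u(-76) - b = 2*(-76)/(-150 - 76) - 1*173719385/33983051 = 2*(-76)/(-226) - 173719385/33983051 = 2*(-76)*(-1/226) - 173719385/33983051 = 76/113 - 173719385/33983051 = -17047578629/3840084763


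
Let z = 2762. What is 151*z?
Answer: 417062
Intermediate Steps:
151*z = 151*2762 = 417062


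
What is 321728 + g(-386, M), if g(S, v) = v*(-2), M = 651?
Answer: 320426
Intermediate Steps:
g(S, v) = -2*v
321728 + g(-386, M) = 321728 - 2*651 = 321728 - 1302 = 320426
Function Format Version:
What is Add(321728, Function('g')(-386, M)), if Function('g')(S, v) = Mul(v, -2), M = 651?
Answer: 320426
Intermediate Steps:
Function('g')(S, v) = Mul(-2, v)
Add(321728, Function('g')(-386, M)) = Add(321728, Mul(-2, 651)) = Add(321728, -1302) = 320426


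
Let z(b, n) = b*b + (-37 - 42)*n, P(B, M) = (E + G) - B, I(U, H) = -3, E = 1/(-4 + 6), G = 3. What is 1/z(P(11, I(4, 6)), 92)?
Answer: -4/28847 ≈ -0.00013866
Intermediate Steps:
E = ½ (E = 1/2 = ½ ≈ 0.50000)
P(B, M) = 7/2 - B (P(B, M) = (½ + 3) - B = 7/2 - B)
z(b, n) = b² - 79*n
1/z(P(11, I(4, 6)), 92) = 1/((7/2 - 1*11)² - 79*92) = 1/((7/2 - 11)² - 7268) = 1/((-15/2)² - 7268) = 1/(225/4 - 7268) = 1/(-28847/4) = -4/28847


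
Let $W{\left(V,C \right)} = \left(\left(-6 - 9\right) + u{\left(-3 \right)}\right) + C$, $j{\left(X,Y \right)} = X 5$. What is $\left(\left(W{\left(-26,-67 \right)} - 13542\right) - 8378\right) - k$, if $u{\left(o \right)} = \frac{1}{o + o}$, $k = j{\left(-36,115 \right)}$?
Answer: $- \frac{130933}{6} \approx -21822.0$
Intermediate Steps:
$j{\left(X,Y \right)} = 5 X$
$k = -180$ ($k = 5 \left(-36\right) = -180$)
$u{\left(o \right)} = \frac{1}{2 o}$
$W{\left(V,C \right)} = - \frac{91}{6} + C$ ($W{\left(V,C \right)} = \left(\left(-6 - 9\right) + \frac{1}{2 \left(-3\right)}\right) + C = \left(\left(-6 - 9\right) + \frac{1}{2} \left(- \frac{1}{3}\right)\right) + C = \left(-15 - \frac{1}{6}\right) + C = - \frac{91}{6} + C$)
$\left(\left(W{\left(-26,-67 \right)} - 13542\right) - 8378\right) - k = \left(\left(\left(- \frac{91}{6} - 67\right) - 13542\right) - 8378\right) - -180 = \left(\left(- \frac{493}{6} - 13542\right) - 8378\right) + 180 = \left(- \frac{81745}{6} - 8378\right) + 180 = - \frac{132013}{6} + 180 = - \frac{130933}{6}$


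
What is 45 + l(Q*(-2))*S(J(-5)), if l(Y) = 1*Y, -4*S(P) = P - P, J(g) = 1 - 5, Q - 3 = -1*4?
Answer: 45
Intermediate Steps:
Q = -1 (Q = 3 - 1*4 = 3 - 4 = -1)
J(g) = -4
S(P) = 0 (S(P) = -(P - P)/4 = -¼*0 = 0)
l(Y) = Y
45 + l(Q*(-2))*S(J(-5)) = 45 - 1*(-2)*0 = 45 + 2*0 = 45 + 0 = 45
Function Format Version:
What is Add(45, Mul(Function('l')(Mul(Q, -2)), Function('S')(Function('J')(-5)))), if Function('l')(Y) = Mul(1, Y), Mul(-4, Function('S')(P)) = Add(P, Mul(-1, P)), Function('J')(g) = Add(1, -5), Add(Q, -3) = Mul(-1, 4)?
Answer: 45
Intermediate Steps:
Q = -1 (Q = Add(3, Mul(-1, 4)) = Add(3, -4) = -1)
Function('J')(g) = -4
Function('S')(P) = 0 (Function('S')(P) = Mul(Rational(-1, 4), Add(P, Mul(-1, P))) = Mul(Rational(-1, 4), 0) = 0)
Function('l')(Y) = Y
Add(45, Mul(Function('l')(Mul(Q, -2)), Function('S')(Function('J')(-5)))) = Add(45, Mul(Mul(-1, -2), 0)) = Add(45, Mul(2, 0)) = Add(45, 0) = 45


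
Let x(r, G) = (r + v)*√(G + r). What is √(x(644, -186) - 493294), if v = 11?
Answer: √(-493294 + 655*√458) ≈ 692.3*I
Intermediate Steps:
x(r, G) = √(G + r)*(11 + r) (x(r, G) = (r + 11)*√(G + r) = (11 + r)*√(G + r) = √(G + r)*(11 + r))
√(x(644, -186) - 493294) = √(√(-186 + 644)*(11 + 644) - 493294) = √(√458*655 - 493294) = √(655*√458 - 493294) = √(-493294 + 655*√458)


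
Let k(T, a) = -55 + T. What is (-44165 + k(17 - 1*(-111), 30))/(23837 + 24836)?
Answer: -44092/48673 ≈ -0.90588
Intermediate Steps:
(-44165 + k(17 - 1*(-111), 30))/(23837 + 24836) = (-44165 + (-55 + (17 - 1*(-111))))/(23837 + 24836) = (-44165 + (-55 + (17 + 111)))/48673 = (-44165 + (-55 + 128))*(1/48673) = (-44165 + 73)*(1/48673) = -44092*1/48673 = -44092/48673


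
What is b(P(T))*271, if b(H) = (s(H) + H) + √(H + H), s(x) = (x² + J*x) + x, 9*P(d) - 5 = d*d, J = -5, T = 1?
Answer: -3794/9 + 542*√3/3 ≈ -108.63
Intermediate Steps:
P(d) = 5/9 + d²/9 (P(d) = 5/9 + (d*d)/9 = 5/9 + d²/9)
s(x) = x² - 4*x (s(x) = (x² - 5*x) + x = x² - 4*x)
b(H) = H + H*(-4 + H) + √2*√H (b(H) = (H*(-4 + H) + H) + √(H + H) = (H + H*(-4 + H)) + √(2*H) = (H + H*(-4 + H)) + √2*√H = H + H*(-4 + H) + √2*√H)
b(P(T))*271 = ((5/9 + (⅑)*1²) + (5/9 + (⅑)*1²)*(-4 + (5/9 + (⅑)*1²)) + √2*√(5/9 + (⅑)*1²))*271 = ((5/9 + (⅑)*1) + (5/9 + (⅑)*1)*(-4 + (5/9 + (⅑)*1)) + √2*√(5/9 + (⅑)*1))*271 = ((5/9 + ⅑) + (5/9 + ⅑)*(-4 + (5/9 + ⅑)) + √2*√(5/9 + ⅑))*271 = (⅔ + 2*(-4 + ⅔)/3 + √2*√(⅔))*271 = (⅔ + (⅔)*(-10/3) + √2*(√6/3))*271 = (⅔ - 20/9 + 2*√3/3)*271 = (-14/9 + 2*√3/3)*271 = -3794/9 + 542*√3/3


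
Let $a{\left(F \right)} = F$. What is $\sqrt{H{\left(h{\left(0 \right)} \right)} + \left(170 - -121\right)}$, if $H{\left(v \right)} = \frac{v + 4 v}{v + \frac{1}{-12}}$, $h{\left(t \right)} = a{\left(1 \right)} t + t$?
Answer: $\sqrt{291} \approx 17.059$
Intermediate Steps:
$h{\left(t \right)} = 2 t$ ($h{\left(t \right)} = 1 t + t = t + t = 2 t$)
$H{\left(v \right)} = \frac{5 v}{- \frac{1}{12} + v}$ ($H{\left(v \right)} = \frac{5 v}{v - \frac{1}{12}} = \frac{5 v}{- \frac{1}{12} + v}$)
$\sqrt{H{\left(h{\left(0 \right)} \right)} + \left(170 - -121\right)} = \sqrt{\frac{60 \cdot 2 \cdot 0}{-1 + 12 \cdot 2 \cdot 0} + \left(170 - -121\right)} = \sqrt{60 \cdot 0 \frac{1}{-1 + 12 \cdot 0} + \left(170 + 121\right)} = \sqrt{60 \cdot 0 \frac{1}{-1 + 0} + 291} = \sqrt{60 \cdot 0 \frac{1}{-1} + 291} = \sqrt{60 \cdot 0 \left(-1\right) + 291} = \sqrt{0 + 291} = \sqrt{291}$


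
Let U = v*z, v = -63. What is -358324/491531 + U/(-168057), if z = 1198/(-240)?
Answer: -804979075723/1101403003560 ≈ -0.73087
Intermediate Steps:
z = -599/120 (z = 1198*(-1/240) = -599/120 ≈ -4.9917)
U = 12579/40 (U = -63*(-599/120) = 12579/40 ≈ 314.48)
-358324/491531 + U/(-168057) = -358324/491531 + (12579/40)/(-168057) = -358324*1/491531 + (12579/40)*(-1/168057) = -358324/491531 - 4193/2240760 = -804979075723/1101403003560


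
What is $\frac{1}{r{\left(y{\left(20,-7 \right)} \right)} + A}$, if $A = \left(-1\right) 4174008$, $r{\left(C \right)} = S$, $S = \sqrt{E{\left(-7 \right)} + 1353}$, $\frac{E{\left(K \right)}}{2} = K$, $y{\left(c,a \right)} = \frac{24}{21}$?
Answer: $- \frac{4174008}{17422342782725} - \frac{\sqrt{1339}}{17422342782725} \approx -2.3958 \cdot 10^{-7}$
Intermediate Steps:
$y{\left(c,a \right)} = \frac{8}{7}$ ($y{\left(c,a \right)} = 24 \cdot \frac{1}{21} = \frac{8}{7}$)
$E{\left(K \right)} = 2 K$
$S = \sqrt{1339}$ ($S = \sqrt{2 \left(-7\right) + 1353} = \sqrt{-14 + 1353} = \sqrt{1339} \approx 36.592$)
$r{\left(C \right)} = \sqrt{1339}$
$A = -4174008$
$\frac{1}{r{\left(y{\left(20,-7 \right)} \right)} + A} = \frac{1}{\sqrt{1339} - 4174008} = \frac{1}{-4174008 + \sqrt{1339}}$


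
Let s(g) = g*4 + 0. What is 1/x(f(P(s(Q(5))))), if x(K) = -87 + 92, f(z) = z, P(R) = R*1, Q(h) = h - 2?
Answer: ⅕ ≈ 0.20000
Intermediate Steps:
Q(h) = -2 + h
s(g) = 4*g (s(g) = 4*g + 0 = 4*g)
P(R) = R
x(K) = 5
1/x(f(P(s(Q(5))))) = 1/5 = ⅕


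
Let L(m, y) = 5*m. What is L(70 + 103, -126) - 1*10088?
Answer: -9223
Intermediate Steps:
L(70 + 103, -126) - 1*10088 = 5*(70 + 103) - 1*10088 = 5*173 - 10088 = 865 - 10088 = -9223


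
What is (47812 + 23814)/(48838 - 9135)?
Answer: 71626/39703 ≈ 1.8040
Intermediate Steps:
(47812 + 23814)/(48838 - 9135) = 71626/39703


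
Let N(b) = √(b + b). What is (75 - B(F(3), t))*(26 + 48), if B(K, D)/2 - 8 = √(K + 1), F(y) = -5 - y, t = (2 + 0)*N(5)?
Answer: 4366 - 148*I*√7 ≈ 4366.0 - 391.57*I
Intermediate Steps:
N(b) = √2*√b (N(b) = √(2*b) = √2*√b)
t = 2*√10 (t = (2 + 0)*(√2*√5) = 2*√10 ≈ 6.3246)
B(K, D) = 16 + 2*√(1 + K) (B(K, D) = 16 + 2*√(K + 1) = 16 + 2*√(1 + K))
(75 - B(F(3), t))*(26 + 48) = (75 - (16 + 2*√(1 + (-5 - 1*3))))*(26 + 48) = (75 - (16 + 2*√(1 + (-5 - 3))))*74 = (75 - (16 + 2*√(1 - 8)))*74 = (75 - (16 + 2*√(-7)))*74 = (75 - (16 + 2*(I*√7)))*74 = (75 - (16 + 2*I*√7))*74 = (75 + (-16 - 2*I*√7))*74 = (59 - 2*I*√7)*74 = 4366 - 148*I*√7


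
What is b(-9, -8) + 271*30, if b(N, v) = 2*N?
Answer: 8112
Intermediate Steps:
b(-9, -8) + 271*30 = 2*(-9) + 271*30 = -18 + 8130 = 8112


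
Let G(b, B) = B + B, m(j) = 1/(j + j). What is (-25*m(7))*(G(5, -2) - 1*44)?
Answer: 600/7 ≈ 85.714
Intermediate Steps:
m(j) = 1/(2*j)
G(b, B) = 2*B
(-25*m(7))*(G(5, -2) - 1*44) = (-25/(2*7))*(2*(-2) - 1*44) = (-25/(2*7))*(-4 - 44) = -25*1/14*(-48) = -25/14*(-48) = 600/7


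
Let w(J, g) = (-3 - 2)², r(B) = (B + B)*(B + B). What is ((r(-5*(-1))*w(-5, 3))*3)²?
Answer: 56250000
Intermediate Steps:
r(B) = 4*B² (r(B) = (2*B)*(2*B) = 4*B²)
w(J, g) = 25 (w(J, g) = (-5)² = 25)
((r(-5*(-1))*w(-5, 3))*3)² = (((4*(-5*(-1))²)*25)*3)² = (((4*5²)*25)*3)² = (((4*25)*25)*3)² = ((100*25)*3)² = (2500*3)² = 7500² = 56250000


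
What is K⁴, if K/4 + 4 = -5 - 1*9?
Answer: 26873856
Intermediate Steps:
K = -72 (K = -16 + 4*(-5 - 1*9) = -16 + 4*(-5 - 9) = -16 + 4*(-14) = -16 - 56 = -72)
K⁴ = (-72)⁴ = 26873856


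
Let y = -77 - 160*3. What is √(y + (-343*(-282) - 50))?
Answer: √96119 ≈ 310.03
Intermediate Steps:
y = -557 (y = -77 - 480 = -557)
√(y + (-343*(-282) - 50)) = √(-557 + (-343*(-282) - 50)) = √(-557 + (96726 - 50)) = √(-557 + 96676) = √96119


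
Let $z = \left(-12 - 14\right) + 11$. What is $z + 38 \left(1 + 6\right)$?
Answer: $251$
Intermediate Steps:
$z = -15$ ($z = -26 + 11 = -15$)
$z + 38 \left(1 + 6\right) = -15 + 38 \left(1 + 6\right) = -15 + 38 \cdot 7 = -15 + 266 = 251$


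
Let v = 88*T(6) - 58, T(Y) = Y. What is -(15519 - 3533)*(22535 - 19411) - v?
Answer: -37444734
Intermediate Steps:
v = 470 (v = 88*6 - 58 = 528 - 58 = 470)
-(15519 - 3533)*(22535 - 19411) - v = -(15519 - 3533)*(22535 - 19411) - 1*470 = -11986*3124 - 470 = -1*37444264 - 470 = -37444264 - 470 = -37444734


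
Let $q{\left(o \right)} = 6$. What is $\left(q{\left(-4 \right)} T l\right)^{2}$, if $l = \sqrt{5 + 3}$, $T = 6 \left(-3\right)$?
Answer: $93312$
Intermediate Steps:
$T = -18$
$l = 2 \sqrt{2}$ ($l = \sqrt{8} = 2 \sqrt{2} \approx 2.8284$)
$\left(q{\left(-4 \right)} T l\right)^{2} = \left(6 \left(-18\right) 2 \sqrt{2}\right)^{2} = \left(- 108 \cdot 2 \sqrt{2}\right)^{2} = \left(- 216 \sqrt{2}\right)^{2} = 93312$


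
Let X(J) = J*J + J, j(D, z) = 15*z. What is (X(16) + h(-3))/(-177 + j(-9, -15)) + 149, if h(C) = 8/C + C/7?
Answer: 1252211/8442 ≈ 148.33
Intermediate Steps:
X(J) = J + J**2 (X(J) = J**2 + J = J + J**2)
h(C) = 8/C + C/7 (h(C) = 8/C + C*(1/7) = 8/C + C/7)
(X(16) + h(-3))/(-177 + j(-9, -15)) + 149 = (16*(1 + 16) + (8/(-3) + (1/7)*(-3)))/(-177 + 15*(-15)) + 149 = (16*17 + (8*(-1/3) - 3/7))/(-177 - 225) + 149 = (272 + (-8/3 - 3/7))/(-402) + 149 = (272 - 65/21)*(-1/402) + 149 = (5647/21)*(-1/402) + 149 = -5647/8442 + 149 = 1252211/8442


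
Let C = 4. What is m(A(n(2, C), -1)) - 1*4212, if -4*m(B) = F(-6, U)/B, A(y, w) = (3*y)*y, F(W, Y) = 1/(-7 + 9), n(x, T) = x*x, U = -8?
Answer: -1617409/384 ≈ -4212.0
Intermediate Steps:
n(x, T) = x²
F(W, Y) = ½ (F(W, Y) = 1/2 = ½)
A(y, w) = 3*y²
m(B) = -1/(8*B)
m(A(n(2, C), -1)) - 1*4212 = -1/(8*(3*(2²)²)) - 1*4212 = -1/(8*(3*4²)) - 4212 = -1/(8*(3*16)) - 4212 = -⅛/48 - 4212 = -⅛*1/48 - 4212 = -1/384 - 4212 = -1617409/384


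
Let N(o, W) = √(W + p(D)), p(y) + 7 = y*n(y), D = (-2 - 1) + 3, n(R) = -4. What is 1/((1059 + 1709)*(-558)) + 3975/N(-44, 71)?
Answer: 767445299/1544544 ≈ 496.88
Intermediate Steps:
D = 0 (D = -3 + 3 = 0)
p(y) = -7 - 4*y (p(y) = -7 + y*(-4) = -7 - 4*y)
N(o, W) = √(-7 + W) (N(o, W) = √(W + (-7 - 4*0)) = √(W + (-7 + 0)) = √(W - 7) = √(-7 + W))
1/((1059 + 1709)*(-558)) + 3975/N(-44, 71) = 1/((1059 + 1709)*(-558)) + 3975/(√(-7 + 71)) = -1/558/2768 + 3975/(√64) = (1/2768)*(-1/558) + 3975/8 = -1/1544544 + 3975*(⅛) = -1/1544544 + 3975/8 = 767445299/1544544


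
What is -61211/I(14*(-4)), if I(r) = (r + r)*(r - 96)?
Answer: -61211/17024 ≈ -3.5956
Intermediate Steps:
I(r) = 2*r*(-96 + r) (I(r) = (2*r)*(-96 + r) = 2*r*(-96 + r))
-61211/I(14*(-4)) = -61211*(-1/(112*(-96 + 14*(-4)))) = -61211*(-1/(112*(-96 - 56))) = -61211/(2*(-56)*(-152)) = -61211/17024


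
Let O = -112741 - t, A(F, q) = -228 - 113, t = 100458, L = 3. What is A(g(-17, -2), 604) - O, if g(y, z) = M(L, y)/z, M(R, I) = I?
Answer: 212858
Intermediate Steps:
g(y, z) = y/z
A(F, q) = -341
O = -213199 (O = -112741 - 1*100458 = -112741 - 100458 = -213199)
A(g(-17, -2), 604) - O = -341 - 1*(-213199) = -341 + 213199 = 212858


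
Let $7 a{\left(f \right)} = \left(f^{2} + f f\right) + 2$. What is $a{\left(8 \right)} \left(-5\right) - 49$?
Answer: $- \frac{993}{7} \approx -141.86$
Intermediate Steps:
$a{\left(f \right)} = \frac{2}{7} + \frac{2 f^{2}}{7}$ ($a{\left(f \right)} = \frac{\left(f^{2} + f f\right) + 2}{7} = \frac{\left(f^{2} + f^{2}\right) + 2}{7} = \frac{2 f^{2} + 2}{7} = \frac{2 + 2 f^{2}}{7} = \frac{2}{7} + \frac{2 f^{2}}{7}$)
$a{\left(8 \right)} \left(-5\right) - 49 = \left(\frac{2}{7} + \frac{2 \cdot 8^{2}}{7}\right) \left(-5\right) - 49 = \left(\frac{2}{7} + \frac{2}{7} \cdot 64\right) \left(-5\right) - 49 = \left(\frac{2}{7} + \frac{128}{7}\right) \left(-5\right) - 49 = \frac{130}{7} \left(-5\right) - 49 = - \frac{650}{7} - 49 = - \frac{993}{7}$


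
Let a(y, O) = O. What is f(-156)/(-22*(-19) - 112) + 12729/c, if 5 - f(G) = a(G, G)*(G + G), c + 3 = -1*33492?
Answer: -544665413/3416490 ≈ -159.42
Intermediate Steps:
c = -33495 (c = -3 - 1*33492 = -3 - 33492 = -33495)
f(G) = 5 - 2*G² (f(G) = 5 - G*(G + G) = 5 - G*2*G = 5 - 2*G²)
f(-156)/(-22*(-19) - 112) + 12729/c = (5 - 2*(-156)²)/(-22*(-19) - 112) + 12729/(-33495) = (5 - 2*24336)/(418 - 112) + 12729*(-1/33495) = (5 - 48672)/306 - 4243/11165 = -48667*1/306 - 4243/11165 = -48667/306 - 4243/11165 = -544665413/3416490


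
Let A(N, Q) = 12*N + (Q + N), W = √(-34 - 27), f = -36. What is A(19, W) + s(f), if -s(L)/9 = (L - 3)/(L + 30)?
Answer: 377/2 + I*√61 ≈ 188.5 + 7.8102*I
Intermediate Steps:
s(L) = -9*(-3 + L)/(30 + L) (s(L) = -9*(L - 3)/(L + 30) = -9*(-3 + L)/(30 + L))
W = I*√61 (W = √(-61) = I*√61 ≈ 7.8102*I)
A(N, Q) = Q + 13*N (A(N, Q) = 12*N + (N + Q) = Q + 13*N)
A(19, W) + s(f) = (I*√61 + 13*19) + 9*(3 - 1*(-36))/(30 - 36) = (I*√61 + 247) + 9*(3 + 36)/(-6) = (247 + I*√61) + 9*(-⅙)*39 = (247 + I*√61) - 117/2 = 377/2 + I*√61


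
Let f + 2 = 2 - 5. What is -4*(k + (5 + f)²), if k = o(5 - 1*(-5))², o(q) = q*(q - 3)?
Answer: -19600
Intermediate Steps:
f = -5 (f = -2 + (2 - 5) = -2 - 3 = -5)
o(q) = q*(-3 + q)
k = 4900 (k = ((5 - 1*(-5))*(-3 + (5 - 1*(-5))))² = ((5 + 5)*(-3 + (5 + 5)))² = (10*(-3 + 10))² = (10*7)² = 70² = 4900)
-4*(k + (5 + f)²) = -4*(4900 + (5 - 5)²) = -4*(4900 + 0²) = -4*(4900 + 0) = -4*4900 = -19600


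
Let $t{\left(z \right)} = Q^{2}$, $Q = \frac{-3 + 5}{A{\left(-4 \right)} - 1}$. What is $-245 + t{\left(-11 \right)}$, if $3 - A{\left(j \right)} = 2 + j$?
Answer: $- \frac{979}{4} \approx -244.75$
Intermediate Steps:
$A{\left(j \right)} = 1 - j$ ($A{\left(j \right)} = 3 - \left(2 + j\right) = 1 - j$)
$Q = \frac{1}{2}$ ($Q = \frac{-3 + 5}{\left(1 - -4\right) - 1} = \frac{2}{\left(1 + 4\right) - 1} = \frac{2}{5 - 1} = \frac{2}{4} = 2 \cdot \frac{1}{4} = \frac{1}{2} \approx 0.5$)
$t{\left(z \right)} = \frac{1}{4}$ ($t{\left(z \right)} = \left(\frac{1}{2}\right)^{2} = \frac{1}{4}$)
$-245 + t{\left(-11 \right)} = -245 + \frac{1}{4} = - \frac{979}{4}$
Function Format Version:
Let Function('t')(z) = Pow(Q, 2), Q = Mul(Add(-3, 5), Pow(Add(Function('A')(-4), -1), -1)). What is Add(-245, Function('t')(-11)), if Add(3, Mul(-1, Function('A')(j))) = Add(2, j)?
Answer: Rational(-979, 4) ≈ -244.75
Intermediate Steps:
Function('A')(j) = Add(1, Mul(-1, j)) (Function('A')(j) = Add(3, Mul(-1, Add(2, j))) = Add(3, Add(-2, Mul(-1, j))) = Add(1, Mul(-1, j)))
Q = Rational(1, 2) (Q = Mul(Add(-3, 5), Pow(Add(Add(1, Mul(-1, -4)), -1), -1)) = Mul(2, Pow(Add(Add(1, 4), -1), -1)) = Mul(2, Pow(Add(5, -1), -1)) = Mul(2, Pow(4, -1)) = Mul(2, Rational(1, 4)) = Rational(1, 2) ≈ 0.50000)
Function('t')(z) = Rational(1, 4) (Function('t')(z) = Pow(Rational(1, 2), 2) = Rational(1, 4))
Add(-245, Function('t')(-11)) = Add(-245, Rational(1, 4)) = Rational(-979, 4)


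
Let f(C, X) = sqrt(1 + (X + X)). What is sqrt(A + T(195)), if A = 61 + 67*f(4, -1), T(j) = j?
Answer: sqrt(256 + 67*I) ≈ 16.134 + 2.0763*I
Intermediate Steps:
f(C, X) = sqrt(1 + 2*X)
A = 61 + 67*I (A = 61 + 67*sqrt(1 + 2*(-1)) = 61 + 67*sqrt(1 - 2) = 61 + 67*sqrt(-1) = 61 + 67*I ≈ 61.0 + 67.0*I)
sqrt(A + T(195)) = sqrt((61 + 67*I) + 195) = sqrt(256 + 67*I)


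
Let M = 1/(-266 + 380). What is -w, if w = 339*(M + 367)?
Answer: -4727807/38 ≈ -1.2442e+5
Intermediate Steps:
M = 1/114 ≈ 0.0087719
w = 4727807/38 (w = 339*(1/114 + 367) = 339*(41839/114) = 4727807/38 ≈ 1.2442e+5)
-w = -1*4727807/38 = -4727807/38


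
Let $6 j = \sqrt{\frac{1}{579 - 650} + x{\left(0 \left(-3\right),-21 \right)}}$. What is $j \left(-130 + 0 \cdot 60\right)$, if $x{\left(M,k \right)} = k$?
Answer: $- \frac{130 i \sqrt{26483}}{213} \approx - 99.322 i$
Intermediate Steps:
$j = \frac{i \sqrt{26483}}{213}$ ($j = \frac{\sqrt{\frac{1}{579 - 650} - 21}}{6} = \frac{\sqrt{\frac{1}{-71} - 21}}{6} = \frac{\sqrt{- \frac{1}{71} - 21}}{6} = \frac{\sqrt{- \frac{1492}{71}}}{6} = \frac{\frac{2}{71} i \sqrt{26483}}{6} = \frac{i \sqrt{26483}}{213} \approx 0.76402 i$)
$j \left(-130 + 0 \cdot 60\right) = \frac{i \sqrt{26483}}{213} \left(-130 + 0 \cdot 60\right) = \frac{i \sqrt{26483}}{213} \left(-130 + 0\right) = \frac{i \sqrt{26483}}{213} \left(-130\right) = - \frac{130 i \sqrt{26483}}{213}$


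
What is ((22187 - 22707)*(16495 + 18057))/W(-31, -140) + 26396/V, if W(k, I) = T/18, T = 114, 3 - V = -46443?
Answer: -1251745458998/441237 ≈ -2.8369e+6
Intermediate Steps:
V = 46446 (V = 3 - 1*(-46443) = 3 + 46443 = 46446)
W(k, I) = 19/3 (W(k, I) = 114/18 = 114*(1/18) = 19/3)
((22187 - 22707)*(16495 + 18057))/W(-31, -140) + 26396/V = ((22187 - 22707)*(16495 + 18057))/(19/3) + 26396/46446 = -520*34552*(3/19) + 26396*(1/46446) = -17967040*3/19 + 13198/23223 = -53901120/19 + 13198/23223 = -1251745458998/441237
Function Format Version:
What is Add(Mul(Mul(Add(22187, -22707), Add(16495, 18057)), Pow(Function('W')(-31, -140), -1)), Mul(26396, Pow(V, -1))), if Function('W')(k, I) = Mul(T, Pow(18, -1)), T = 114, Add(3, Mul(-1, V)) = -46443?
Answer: Rational(-1251745458998, 441237) ≈ -2.8369e+6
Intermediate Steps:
V = 46446 (V = Add(3, Mul(-1, -46443)) = Add(3, 46443) = 46446)
Function('W')(k, I) = Rational(19, 3) (Function('W')(k, I) = Mul(114, Pow(18, -1)) = Mul(114, Rational(1, 18)) = Rational(19, 3))
Add(Mul(Mul(Add(22187, -22707), Add(16495, 18057)), Pow(Function('W')(-31, -140), -1)), Mul(26396, Pow(V, -1))) = Add(Mul(Mul(Add(22187, -22707), Add(16495, 18057)), Pow(Rational(19, 3), -1)), Mul(26396, Pow(46446, -1))) = Add(Mul(Mul(-520, 34552), Rational(3, 19)), Mul(26396, Rational(1, 46446))) = Add(Mul(-17967040, Rational(3, 19)), Rational(13198, 23223)) = Add(Rational(-53901120, 19), Rational(13198, 23223)) = Rational(-1251745458998, 441237)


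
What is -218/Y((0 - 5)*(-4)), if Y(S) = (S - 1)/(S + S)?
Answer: -8720/19 ≈ -458.95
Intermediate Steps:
Y(S) = (-1 + S)/(2*S) (Y(S) = (-1 + S)/((2*S)) = (-1 + S)*(1/(2*S)) = (-1 + S)/(2*S))
-218/Y((0 - 5)*(-4)) = -218*(-8*(0 - 5)/(-1 + (0 - 5)*(-4))) = -218*40/(-1 - 5*(-4)) = -218*40/(-1 + 20) = -218/((½)*(1/20)*19) = -218/19/40 = -218*40/19 = -8720/19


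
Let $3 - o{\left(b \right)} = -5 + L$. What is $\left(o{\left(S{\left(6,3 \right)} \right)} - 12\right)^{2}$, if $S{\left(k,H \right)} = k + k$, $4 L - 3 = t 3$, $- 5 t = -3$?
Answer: $\frac{676}{25} \approx 27.04$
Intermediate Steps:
$t = \frac{3}{5}$ ($t = \left(- \frac{1}{5}\right) \left(-3\right) = \frac{3}{5} \approx 0.6$)
$L = \frac{6}{5}$ ($L = \frac{3}{4} + \frac{\frac{3}{5} \cdot 3}{4} = \frac{3}{4} + \frac{1}{4} \cdot \frac{9}{5} = \frac{3}{4} + \frac{9}{20} = \frac{6}{5} \approx 1.2$)
$S{\left(k,H \right)} = 2 k$
$o{\left(b \right)} = \frac{34}{5}$ ($o{\left(b \right)} = 3 - \left(-5 + \frac{6}{5}\right) = 3 - - \frac{19}{5} = 3 + \frac{19}{5} = \frac{34}{5}$)
$\left(o{\left(S{\left(6,3 \right)} \right)} - 12\right)^{2} = \left(\frac{34}{5} - 12\right)^{2} = \left(- \frac{26}{5}\right)^{2} = \frac{676}{25}$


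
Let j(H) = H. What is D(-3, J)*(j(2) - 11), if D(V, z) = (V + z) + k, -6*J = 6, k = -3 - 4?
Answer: 99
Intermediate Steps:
k = -7
J = -1 (J = -1/6*6 = -1)
D(V, z) = -7 + V + z (D(V, z) = (V + z) - 7 = -7 + V + z)
D(-3, J)*(j(2) - 11) = (-7 - 3 - 1)*(2 - 11) = -11*(-9) = 99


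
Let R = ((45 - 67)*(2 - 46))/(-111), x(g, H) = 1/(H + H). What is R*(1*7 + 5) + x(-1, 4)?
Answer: -30939/296 ≈ -104.52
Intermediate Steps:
x(g, H) = 1/(2*H)
R = -968/111 (R = -22*(-44)*(-1/111) = 968*(-1/111) = -968/111 ≈ -8.7207)
R*(1*7 + 5) + x(-1, 4) = -968*(1*7 + 5)/111 + (½)/4 = -968*(7 + 5)/111 + (½)*(¼) = -968/111*12 + ⅛ = -3872/37 + ⅛ = -30939/296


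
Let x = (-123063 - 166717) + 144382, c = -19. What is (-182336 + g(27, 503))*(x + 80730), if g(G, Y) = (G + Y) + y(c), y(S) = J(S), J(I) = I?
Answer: 11758259100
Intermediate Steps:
x = -145398 (x = -289780 + 144382 = -145398)
y(S) = S
g(G, Y) = -19 + G + Y (g(G, Y) = (G + Y) - 19 = -19 + G + Y)
(-182336 + g(27, 503))*(x + 80730) = (-182336 + (-19 + 27 + 503))*(-145398 + 80730) = (-182336 + 511)*(-64668) = -181825*(-64668) = 11758259100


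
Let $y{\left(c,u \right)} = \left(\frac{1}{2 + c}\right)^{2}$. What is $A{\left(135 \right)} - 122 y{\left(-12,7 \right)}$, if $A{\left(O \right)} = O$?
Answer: $\frac{6689}{50} \approx 133.78$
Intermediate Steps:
$y{\left(c,u \right)} = \frac{1}{\left(2 + c\right)^{2}}$
$A{\left(135 \right)} - 122 y{\left(-12,7 \right)} = 135 - \frac{122}{\left(2 - 12\right)^{2}} = 135 - \frac{122}{100} = 135 - \frac{61}{50} = \frac{6689}{50}$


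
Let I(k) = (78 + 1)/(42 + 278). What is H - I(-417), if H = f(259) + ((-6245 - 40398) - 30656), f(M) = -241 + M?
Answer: -24729999/320 ≈ -77281.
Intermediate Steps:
I(k) = 79/320
H = -77281 (H = (-241 + 259) + ((-6245 - 40398) - 30656) = 18 + (-46643 - 30656) = 18 - 77299 = -77281)
H - I(-417) = -77281 - 1*79/320 = -77281 - 79/320 = -24729999/320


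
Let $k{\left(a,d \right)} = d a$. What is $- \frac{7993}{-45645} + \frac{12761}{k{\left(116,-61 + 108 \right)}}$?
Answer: $\frac{626053681}{248856540} \approx 2.5157$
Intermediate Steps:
$k{\left(a,d \right)} = a d$
$- \frac{7993}{-45645} + \frac{12761}{k{\left(116,-61 + 108 \right)}} = - \frac{7993}{-45645} + \frac{12761}{116 \left(-61 + 108\right)} = \left(-7993\right) \left(- \frac{1}{45645}\right) + \frac{12761}{116 \cdot 47} = \frac{7993}{45645} + \frac{12761}{5452} = \frac{626053681}{248856540}$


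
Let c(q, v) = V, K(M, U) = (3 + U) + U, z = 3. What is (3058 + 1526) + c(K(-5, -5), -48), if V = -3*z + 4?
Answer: 4579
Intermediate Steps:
K(M, U) = 3 + 2*U
V = -5 (V = -3*3 + 4 = -9 + 4 = -5)
c(q, v) = -5
(3058 + 1526) + c(K(-5, -5), -48) = (3058 + 1526) - 5 = 4584 - 5 = 4579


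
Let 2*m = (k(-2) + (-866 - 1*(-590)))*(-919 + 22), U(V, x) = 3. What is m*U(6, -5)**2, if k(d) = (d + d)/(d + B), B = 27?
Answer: 27867996/25 ≈ 1.1147e+6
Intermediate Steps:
k(d) = 2*d/(27 + d) (k(d) = (d + d)/(d + 27) = (2*d)/(27 + d) = 2*d/(27 + d))
m = 3096444/25 (m = ((2*(-2)/(27 - 2) + (-866 - 1*(-590)))*(-919 + 22))/2 = ((2*(-2)/25 + (-866 + 590))*(-897))/2 = ((2*(-2)*(1/25) - 276)*(-897))/2 = ((-4/25 - 276)*(-897))/2 = (-6904/25*(-897))/2 = (1/2)*(6192888/25) = 3096444/25 ≈ 1.2386e+5)
m*U(6, -5)**2 = (3096444/25)*3**2 = (3096444/25)*9 = 27867996/25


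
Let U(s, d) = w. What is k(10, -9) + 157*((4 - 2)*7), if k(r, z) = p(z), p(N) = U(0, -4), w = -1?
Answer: 2197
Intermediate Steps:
U(s, d) = -1
p(N) = -1
k(r, z) = -1
k(10, -9) + 157*((4 - 2)*7) = -1 + 157*((4 - 2)*7) = -1 + 157*(2*7) = -1 + 157*14 = -1 + 2198 = 2197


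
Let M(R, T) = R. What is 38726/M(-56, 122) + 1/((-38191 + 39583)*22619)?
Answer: -152414150549/220399536 ≈ -691.54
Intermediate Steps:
38726/M(-56, 122) + 1/((-38191 + 39583)*22619) = 38726/(-56) + 1/((-38191 + 39583)*22619) = 38726*(-1/56) + (1/22619)/1392 = -19363/28 + (1/1392)*(1/22619) = -19363/28 + 1/31485648 = -152414150549/220399536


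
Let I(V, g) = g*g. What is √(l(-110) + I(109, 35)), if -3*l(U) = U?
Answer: √11355/3 ≈ 35.520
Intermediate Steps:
l(U) = -U/3
I(V, g) = g²
√(l(-110) + I(109, 35)) = √(-⅓*(-110) + 35²) = √(110/3 + 1225) = √(3785/3) = √11355/3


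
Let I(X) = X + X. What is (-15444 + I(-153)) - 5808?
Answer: -21558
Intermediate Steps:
I(X) = 2*X
(-15444 + I(-153)) - 5808 = (-15444 + 2*(-153)) - 5808 = (-15444 - 306) - 5808 = -15750 - 5808 = -21558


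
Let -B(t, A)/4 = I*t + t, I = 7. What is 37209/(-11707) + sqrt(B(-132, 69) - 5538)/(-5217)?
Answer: -37209/11707 - I*sqrt(146)/1739 ≈ -3.1784 - 0.0069483*I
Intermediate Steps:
B(t, A) = -32*t (B(t, A) = -4*(7*t + t) = -32*t)
37209/(-11707) + sqrt(B(-132, 69) - 5538)/(-5217) = 37209/(-11707) + sqrt(-32*(-132) - 5538)/(-5217) = 37209*(-1/11707) + sqrt(4224 - 5538)*(-1/5217) = -37209/11707 + sqrt(-1314)*(-1/5217) = -37209/11707 + (3*I*sqrt(146))*(-1/5217) = -37209/11707 - I*sqrt(146)/1739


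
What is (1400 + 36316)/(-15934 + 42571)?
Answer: 12572/8879 ≈ 1.4159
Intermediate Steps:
(1400 + 36316)/(-15934 + 42571) = 37716/26637 = 37716*(1/26637) = 12572/8879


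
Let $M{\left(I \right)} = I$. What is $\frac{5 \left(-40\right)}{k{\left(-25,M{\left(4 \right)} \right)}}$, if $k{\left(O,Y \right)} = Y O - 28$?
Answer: $\frac{25}{16} \approx 1.5625$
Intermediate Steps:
$k{\left(O,Y \right)} = -28 + O Y$ ($k{\left(O,Y \right)} = O Y - 28 = -28 + O Y$)
$\frac{5 \left(-40\right)}{k{\left(-25,M{\left(4 \right)} \right)}} = \frac{5 \left(-40\right)}{-28 - 100} = - \frac{200}{-28 - 100} = - \frac{200}{-128} = \left(-200\right) \left(- \frac{1}{128}\right) = \frac{25}{16}$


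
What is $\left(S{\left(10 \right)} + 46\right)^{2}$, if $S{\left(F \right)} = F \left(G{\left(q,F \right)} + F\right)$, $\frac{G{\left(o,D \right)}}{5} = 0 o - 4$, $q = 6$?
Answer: $2916$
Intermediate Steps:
$G{\left(o,D \right)} = -20$ ($G{\left(o,D \right)} = 5 \left(0 o - 4\right) = 5 \left(0 - 4\right) = 5 \left(-4\right) = -20$)
$S{\left(F \right)} = F \left(-20 + F\right)$
$\left(S{\left(10 \right)} + 46\right)^{2} = \left(10 \left(-20 + 10\right) + 46\right)^{2} = \left(10 \left(-10\right) + 46\right)^{2} = \left(-100 + 46\right)^{2} = \left(-54\right)^{2} = 2916$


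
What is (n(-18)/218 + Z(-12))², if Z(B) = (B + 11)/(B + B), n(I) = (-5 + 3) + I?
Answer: 17161/6843456 ≈ 0.0025076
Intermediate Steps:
n(I) = -2 + I
Z(B) = (11 + B)/(2*B) (Z(B) = (11 + B)/((2*B)) = (11 + B)*(1/(2*B)) = (11 + B)/(2*B))
(n(-18)/218 + Z(-12))² = ((-2 - 18)/218 + (½)*(11 - 12)/(-12))² = (-20*1/218 + (½)*(-1/12)*(-1))² = (-10/109 + 1/24)² = (-131/2616)² = 17161/6843456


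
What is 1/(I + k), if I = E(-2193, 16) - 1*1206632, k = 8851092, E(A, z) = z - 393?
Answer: 1/7644083 ≈ 1.3082e-7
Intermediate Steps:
E(A, z) = -393 + z
I = -1207009 (I = (-393 + 16) - 1*1206632 = -377 - 1206632 = -1207009)
1/(I + k) = 1/(-1207009 + 8851092) = 1/7644083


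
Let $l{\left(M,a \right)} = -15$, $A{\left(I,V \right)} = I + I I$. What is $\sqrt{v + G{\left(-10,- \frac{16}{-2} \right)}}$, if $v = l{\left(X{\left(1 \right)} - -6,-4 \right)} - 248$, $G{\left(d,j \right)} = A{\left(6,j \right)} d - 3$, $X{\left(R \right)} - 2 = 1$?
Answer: $7 i \sqrt{14} \approx 26.192 i$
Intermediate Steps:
$X{\left(R \right)} = 3$ ($X{\left(R \right)} = 2 + 1 = 3$)
$A{\left(I,V \right)} = I + I^{2}$
$G{\left(d,j \right)} = -3 + 42 d$ ($G{\left(d,j \right)} = 6 \left(1 + 6\right) d - 3 = 6 \cdot 7 d - 3 = 42 d - 3 = -3 + 42 d$)
$v = -263$ ($v = -15 - 248 = -263$)
$\sqrt{v + G{\left(-10,- \frac{16}{-2} \right)}} = \sqrt{-263 + \left(-3 + 42 \left(-10\right)\right)} = \sqrt{-263 - 423} = \sqrt{-686} = 7 i \sqrt{14}$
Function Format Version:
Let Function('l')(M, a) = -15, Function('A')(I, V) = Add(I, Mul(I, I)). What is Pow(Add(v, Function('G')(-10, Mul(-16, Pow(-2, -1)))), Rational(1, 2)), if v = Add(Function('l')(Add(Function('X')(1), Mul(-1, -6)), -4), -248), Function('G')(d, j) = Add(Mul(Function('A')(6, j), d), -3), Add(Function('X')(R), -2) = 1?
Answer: Mul(7, I, Pow(14, Rational(1, 2))) ≈ Mul(26.192, I)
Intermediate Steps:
Function('X')(R) = 3 (Function('X')(R) = Add(2, 1) = 3)
Function('A')(I, V) = Add(I, Pow(I, 2))
Function('G')(d, j) = Add(-3, Mul(42, d)) (Function('G')(d, j) = Add(Mul(Mul(6, Add(1, 6)), d), -3) = Add(Mul(Mul(6, 7), d), -3) = Add(Mul(42, d), -3) = Add(-3, Mul(42, d)))
v = -263 (v = Add(-15, -248) = -263)
Pow(Add(v, Function('G')(-10, Mul(-16, Pow(-2, -1)))), Rational(1, 2)) = Pow(Add(-263, Add(-3, Mul(42, -10))), Rational(1, 2)) = Pow(Add(-263, Add(-3, -420)), Rational(1, 2)) = Pow(Add(-263, -423), Rational(1, 2)) = Pow(-686, Rational(1, 2)) = Mul(7, I, Pow(14, Rational(1, 2)))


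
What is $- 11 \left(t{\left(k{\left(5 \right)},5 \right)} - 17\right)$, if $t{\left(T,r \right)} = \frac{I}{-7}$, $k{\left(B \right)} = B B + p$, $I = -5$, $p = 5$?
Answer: $\frac{1254}{7} \approx 179.14$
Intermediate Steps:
$k{\left(B \right)} = 5 + B^{2}$ ($k{\left(B \right)} = B B + 5 = B^{2} + 5 = 5 + B^{2}$)
$t{\left(T,r \right)} = \frac{5}{7}$ ($t{\left(T,r \right)} = - \frac{5}{-7} = \left(-5\right) \left(- \frac{1}{7}\right) = \frac{5}{7}$)
$- 11 \left(t{\left(k{\left(5 \right)},5 \right)} - 17\right) = - 11 \left(\frac{5}{7} - 17\right) = \left(-11\right) \left(- \frac{114}{7}\right) = \frac{1254}{7}$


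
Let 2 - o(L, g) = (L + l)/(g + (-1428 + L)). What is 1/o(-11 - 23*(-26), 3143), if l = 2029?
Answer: 1151/994 ≈ 1.1579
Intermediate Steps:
o(L, g) = 2 - (2029 + L)/(-1428 + L + g) (o(L, g) = 2 - (L + 2029)/(g + (-1428 + L)) = 2 - (2029 + L)/(-1428 + L + g))
1/o(-11 - 23*(-26), 3143) = 1/((-4885 + (-11 - 23*(-26)) + 2*3143)/(-1428 + (-11 - 23*(-26)) + 3143)) = 1/((-4885 + (-11 + 598) + 6286)/(-1428 + (-11 + 598) + 3143)) = 1/((-4885 + 587 + 6286)/(-1428 + 587 + 3143)) = 1/(1988/2302) = 1/((1/2302)*1988) = 1/(994/1151) = 1151/994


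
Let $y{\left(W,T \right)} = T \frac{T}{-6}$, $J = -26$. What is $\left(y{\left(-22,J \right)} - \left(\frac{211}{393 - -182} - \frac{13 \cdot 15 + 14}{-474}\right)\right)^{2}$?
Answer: $\frac{106278841760569}{8253722500} \approx 12876.0$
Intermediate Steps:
$y{\left(W,T \right)} = - \frac{T^{2}}{6}$ ($y{\left(W,T \right)} = T T \left(- \frac{1}{6}\right) = T \left(- \frac{T}{6}\right) = - \frac{T^{2}}{6}$)
$\left(y{\left(-22,J \right)} - \left(\frac{211}{393 - -182} - \frac{13 \cdot 15 + 14}{-474}\right)\right)^{2} = \left(- \frac{\left(-26\right)^{2}}{6} - \left(\frac{211}{393 - -182} - \frac{13 \cdot 15 + 14}{-474}\right)\right)^{2} = \left(\left(- \frac{1}{6}\right) 676 - \left(\frac{211}{393 + 182} - \left(195 + 14\right) \left(- \frac{1}{474}\right)\right)\right)^{2} = \left(- \frac{338}{3} - \left(\frac{209}{474} + \frac{211}{575}\right)\right)^{2} = \left(- \frac{338}{3} - \frac{220189}{272550}\right)^{2} = \left(- \frac{10309163}{90850}\right)^{2} = \frac{106278841760569}{8253722500}$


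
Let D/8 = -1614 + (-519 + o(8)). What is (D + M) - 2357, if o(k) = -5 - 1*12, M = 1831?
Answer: -17726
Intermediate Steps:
o(k) = -17 (o(k) = -5 - 12 = -17)
D = -17200 (D = 8*(-1614 + (-519 - 17)) = 8*(-1614 - 536) = 8*(-2150) = -17200)
(D + M) - 2357 = (-17200 + 1831) - 2357 = -15369 - 2357 = -17726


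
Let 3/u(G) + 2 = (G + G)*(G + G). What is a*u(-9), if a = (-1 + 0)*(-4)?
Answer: 6/161 ≈ 0.037267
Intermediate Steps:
a = 4 (a = -1*(-4) = 4)
u(G) = 3/(-2 + 4*G²) (u(G) = 3/(-2 + (G + G)*(G + G)) = 3/(-2 + (2*G)*(2*G)) = 3/(-2 + 4*G²))
a*u(-9) = 4*(3/(2*(-1 + 2*(-9)²))) = 4*(3/(2*(-1 + 2*81))) = 4*(3/(2*(-1 + 162))) = 4*((3/2)/161) = 4*((3/2)*(1/161)) = 4*(3/322) = 6/161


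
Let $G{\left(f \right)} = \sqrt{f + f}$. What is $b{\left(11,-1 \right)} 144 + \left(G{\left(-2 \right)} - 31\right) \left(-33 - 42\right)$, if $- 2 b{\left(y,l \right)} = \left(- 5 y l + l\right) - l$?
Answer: $-1635 - 150 i \approx -1635.0 - 150.0 i$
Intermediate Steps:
$G{\left(f \right)} = \sqrt{2} \sqrt{f}$ ($G{\left(f \right)} = \sqrt{2 f} = \sqrt{2} \sqrt{f}$)
$b{\left(y,l \right)} = \frac{5 l y}{2}$ ($b{\left(y,l \right)} = - \frac{\left(- 5 y l + l\right) - l}{2} = - \frac{\left(- 5 l y + l\right) - l}{2} = - \frac{\left(l - 5 l y\right) - l}{2} = - \frac{\left(-5\right) l y}{2} = \frac{5 l y}{2}$)
$b{\left(11,-1 \right)} 144 + \left(G{\left(-2 \right)} - 31\right) \left(-33 - 42\right) = \frac{5}{2} \left(-1\right) 11 \cdot 144 + \left(\sqrt{2} \sqrt{-2} - 31\right) \left(-33 - 42\right) = \left(- \frac{55}{2}\right) 144 + \left(\sqrt{2} i \sqrt{2} - 31\right) \left(-75\right) = -3960 + \left(2 i - 31\right) \left(-75\right) = -3960 + \left(-31 + 2 i\right) \left(-75\right) = -3960 + \left(2325 - 150 i\right) = -1635 - 150 i$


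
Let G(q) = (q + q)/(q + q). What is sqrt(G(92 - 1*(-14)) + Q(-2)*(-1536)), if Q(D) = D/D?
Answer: I*sqrt(1535) ≈ 39.179*I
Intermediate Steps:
Q(D) = 1
G(q) = 1 (G(q) = (2*q)/((2*q)) = (2*q)*(1/(2*q)) = 1)
sqrt(G(92 - 1*(-14)) + Q(-2)*(-1536)) = sqrt(1 + 1*(-1536)) = sqrt(1 - 1536) = sqrt(-1535) = I*sqrt(1535)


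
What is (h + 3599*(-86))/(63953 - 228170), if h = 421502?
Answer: -111988/164217 ≈ -0.68195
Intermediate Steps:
(h + 3599*(-86))/(63953 - 228170) = (421502 + 3599*(-86))/(63953 - 228170) = (421502 - 309514)/(-164217) = 111988*(-1/164217) = -111988/164217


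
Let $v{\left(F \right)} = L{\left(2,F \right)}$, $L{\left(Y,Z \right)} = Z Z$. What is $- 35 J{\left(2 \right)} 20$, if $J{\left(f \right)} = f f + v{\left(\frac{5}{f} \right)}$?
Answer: $-7175$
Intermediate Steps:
$L{\left(Y,Z \right)} = Z^{2}$
$v{\left(F \right)} = F^{2}$
$J{\left(f \right)} = f^{2} + \frac{25}{f^{2}}$ ($J{\left(f \right)} = f f + \left(\frac{5}{f}\right)^{2} = f^{2} + \frac{25}{f^{2}}$)
$- 35 J{\left(2 \right)} 20 = - 35 \frac{25 + 2^{4}}{4} \cdot 20 = - 35 \frac{25 + 16}{4} \cdot 20 = - 35 \cdot \frac{1}{4} \cdot 41 \cdot 20 = \left(-35\right) \frac{41}{4} \cdot 20 = \left(- \frac{1435}{4}\right) 20 = -7175$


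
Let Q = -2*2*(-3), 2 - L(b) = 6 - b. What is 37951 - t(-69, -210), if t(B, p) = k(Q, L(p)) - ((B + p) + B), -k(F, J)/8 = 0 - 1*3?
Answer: 37579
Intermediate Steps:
L(b) = -4 + b (L(b) = 2 - (6 - b) = 2 + (-6 + b) = -4 + b)
Q = 12 (Q = -4*(-3) = 12)
k(F, J) = 24 (k(F, J) = -8*(0 - 1*3) = -8*(0 - 3) = -8*(-3) = 24)
t(B, p) = 24 - p - 2*B (t(B, p) = 24 - ((B + p) + B) = 24 - (p + 2*B) = 24 + (-p - 2*B) = 24 - p - 2*B)
37951 - t(-69, -210) = 37951 - (24 - 1*(-210) - 2*(-69)) = 37951 - (24 + 210 + 138) = 37951 - 1*372 = 37951 - 372 = 37579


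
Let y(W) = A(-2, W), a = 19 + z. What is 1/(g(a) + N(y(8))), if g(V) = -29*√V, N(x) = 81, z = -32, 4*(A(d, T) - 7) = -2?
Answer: 81/17494 + 29*I*√13/17494 ≈ 0.0046302 + 0.005977*I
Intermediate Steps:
A(d, T) = 13/2 (A(d, T) = 7 + (¼)*(-2) = 7 - ½ = 13/2)
a = -13 (a = 19 - 32 = -13)
y(W) = 13/2
1/(g(a) + N(y(8))) = 1/(-29*I*√13 + 81) = 1/(81 - 29*I*√13)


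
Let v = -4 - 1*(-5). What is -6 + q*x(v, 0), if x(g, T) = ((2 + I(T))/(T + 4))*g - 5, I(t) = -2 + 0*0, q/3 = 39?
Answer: -591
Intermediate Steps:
q = 117 (q = 3*39 = 117)
I(t) = -2 (I(t) = -2 + 0 = -2)
v = 1 (v = -4 + 5 = 1)
x(g, T) = -5 (x(g, T) = ((2 - 2)/(T + 4))*g - 5 = (0/(4 + T))*g - 5 = 0*g - 5 = 0 - 5 = -5)
-6 + q*x(v, 0) = -6 + 117*(-5) = -6 - 585 = -591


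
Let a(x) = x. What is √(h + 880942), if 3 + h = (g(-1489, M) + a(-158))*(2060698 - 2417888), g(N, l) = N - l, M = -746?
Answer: √322709129 ≈ 17964.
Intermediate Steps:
h = 321828187 (h = -3 + ((-1489 - 1*(-746)) - 158)*(2060698 - 2417888) = -3 + ((-1489 + 746) - 158)*(-357190) = -3 + (-743 - 158)*(-357190) = -3 - 901*(-357190) = -3 + 321828190 = 321828187)
√(h + 880942) = √(321828187 + 880942) = √322709129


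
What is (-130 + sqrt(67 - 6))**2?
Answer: (130 - sqrt(61))**2 ≈ 14930.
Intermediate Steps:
(-130 + sqrt(67 - 6))**2 = (-130 + sqrt(61))**2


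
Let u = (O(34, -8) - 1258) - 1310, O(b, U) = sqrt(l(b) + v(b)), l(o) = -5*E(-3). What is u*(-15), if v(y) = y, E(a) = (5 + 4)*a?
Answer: 38325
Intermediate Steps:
E(a) = 9*a
l(o) = 135 (l(o) = -45*(-3) = -5*(-27) = 135)
O(b, U) = sqrt(135 + b)
u = -2555 (u = (sqrt(135 + 34) - 1258) - 1310 = (sqrt(169) - 1258) - 1310 = (13 - 1258) - 1310 = -1245 - 1310 = -2555)
u*(-15) = -2555*(-15) = 38325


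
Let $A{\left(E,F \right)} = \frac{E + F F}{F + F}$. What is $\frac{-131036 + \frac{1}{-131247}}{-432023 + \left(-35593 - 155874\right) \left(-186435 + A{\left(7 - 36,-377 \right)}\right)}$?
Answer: $- \frac{223575064609}{60965994112560792} \approx -3.6672 \cdot 10^{-6}$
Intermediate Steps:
$A{\left(E,F \right)} = \frac{E + F^{2}}{2 F}$
$\frac{-131036 + \frac{1}{-131247}}{-432023 + \left(-35593 - 155874\right) \left(-186435 + A{\left(7 - 36,-377 \right)}\right)} = \frac{-131036 + \frac{1}{-131247}}{-432023 + \left(-35593 - 155874\right) \left(-186435 + \frac{\left(7 - 36\right) + \left(-377\right)^{2}}{2 \left(-377\right)}\right)} = \frac{-131036 - \frac{1}{131247}}{-432023 - 191467 \left(-186435 + \frac{1}{2} \left(- \frac{1}{377}\right) \left(\left(7 - 36\right) + 142129\right)\right)} = - \frac{17198081893}{131247 \left(-432023 - 191467 \left(-186435 + \frac{1}{2} \left(- \frac{1}{377}\right) \left(-29 + 142129\right)\right)\right)} = - \frac{17198081893}{131247 \left(-432023 - 191467 \left(-186435 + \frac{1}{2} \left(- \frac{1}{377}\right) 142100\right)\right)} = - \frac{17198081893}{131247 \left(-432023 - 191467 \left(-186435 - \frac{2450}{13}\right)\right)} = - \frac{17198081893}{131247 \left(-432023 - - \frac{464519046035}{13}\right)} = - \frac{17198081893}{131247 \left(-432023 + \frac{464519046035}{13}\right)} = - \frac{17198081893}{131247 \cdot \frac{464513429736}{13}} = \left(- \frac{17198081893}{131247}\right) \frac{13}{464513429736} = - \frac{223575064609}{60965994112560792}$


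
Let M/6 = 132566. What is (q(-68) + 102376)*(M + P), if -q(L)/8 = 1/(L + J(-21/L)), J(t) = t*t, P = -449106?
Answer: 11131554246454320/313991 ≈ 3.5452e+10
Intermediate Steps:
M = 795396 (M = 6*132566 = 795396)
J(t) = t**2
q(L) = -8/(L + 441/L**2) (q(L) = -8/(L + (-21/L)**2) = -8/(L + 441/L**2))
(q(-68) + 102376)*(M + P) = (-8*(-68)**2/(441 + (-68)**3) + 102376)*(795396 - 449106) = (-8*4624/(441 - 314432) + 102376)*346290 = (-8*4624/(-313991) + 102376)*346290 = (-8*4624*(-1/313991) + 102376)*346290 = (36992/313991 + 102376)*346290 = (32145179608/313991)*346290 = 11131554246454320/313991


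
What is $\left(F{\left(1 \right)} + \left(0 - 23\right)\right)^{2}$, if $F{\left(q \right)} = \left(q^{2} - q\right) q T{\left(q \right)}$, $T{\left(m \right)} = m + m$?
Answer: $529$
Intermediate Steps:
$T{\left(m \right)} = 2 m$
$F{\left(q \right)} = 2 q^{2} \left(q^{2} - q\right)$ ($F{\left(q \right)} = \left(q^{2} - q\right) q 2 q = q \left(q^{2} - q\right) 2 q = 2 q^{2} \left(q^{2} - q\right)$)
$\left(F{\left(1 \right)} + \left(0 - 23\right)\right)^{2} = \left(2 \cdot 1^{3} \left(-1 + 1\right) + \left(0 - 23\right)\right)^{2} = \left(2 \cdot 1 \cdot 0 - 23\right)^{2} = \left(0 - 23\right)^{2} = \left(-23\right)^{2} = 529$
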